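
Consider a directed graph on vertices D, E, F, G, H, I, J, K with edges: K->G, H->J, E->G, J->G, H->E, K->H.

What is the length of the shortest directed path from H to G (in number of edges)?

Distance 0: H.
Distance 1: E, J.
Distance 2: G — contains G.

2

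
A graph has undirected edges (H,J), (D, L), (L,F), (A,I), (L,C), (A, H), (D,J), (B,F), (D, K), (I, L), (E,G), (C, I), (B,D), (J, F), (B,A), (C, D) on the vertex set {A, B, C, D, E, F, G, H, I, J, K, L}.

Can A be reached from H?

Explore from H.
Distance 1: reach A, J.
Found A.

Yes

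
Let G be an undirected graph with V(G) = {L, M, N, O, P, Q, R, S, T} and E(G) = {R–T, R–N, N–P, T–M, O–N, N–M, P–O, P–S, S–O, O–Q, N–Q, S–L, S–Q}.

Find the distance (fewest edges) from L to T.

5

Distance 0: L.
Distance 1: S.
Distance 2: O, P, Q.
Distance 3: N.
Distance 4: M, R.
Distance 5: T — contains T.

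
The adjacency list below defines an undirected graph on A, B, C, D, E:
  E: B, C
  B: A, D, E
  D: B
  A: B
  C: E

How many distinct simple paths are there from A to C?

1

A–B–E–C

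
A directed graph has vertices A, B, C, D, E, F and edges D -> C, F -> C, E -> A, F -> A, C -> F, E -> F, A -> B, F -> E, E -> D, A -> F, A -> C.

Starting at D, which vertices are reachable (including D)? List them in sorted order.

A, B, C, D, E, F

Start at D.
Its neighbours: C.
Then their neighbours: F.
Then next layer: A, E.
Then next layer: B.
Every vertex is now reached.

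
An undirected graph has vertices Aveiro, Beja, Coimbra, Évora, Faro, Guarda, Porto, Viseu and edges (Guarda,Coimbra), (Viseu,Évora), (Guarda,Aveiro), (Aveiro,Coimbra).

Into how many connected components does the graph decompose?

From Aveiro: component {Aveiro, Coimbra, Guarda}.
From Beja: component {Beja}.
From Évora: component {Évora, Viseu}.
From Faro: component {Faro}.
From Porto: component {Porto}.
That's 5 components.

5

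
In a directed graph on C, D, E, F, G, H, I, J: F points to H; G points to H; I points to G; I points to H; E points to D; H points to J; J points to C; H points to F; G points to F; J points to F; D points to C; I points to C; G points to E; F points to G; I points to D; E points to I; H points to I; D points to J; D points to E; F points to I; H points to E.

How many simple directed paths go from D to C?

D→C
D→E→I→C
D→E→I→G→F→H→J→C
D→E→I→G→H→J→C
D→E→I→H→J→C
D→J→C
D→J→F→G→E→I→C
D→J→F→G→H→E→I→C
D→J→F→G→H→I→C
D→J→F→H→E→I→C
D→J→F→H→I→C
D→J→F→I→C

12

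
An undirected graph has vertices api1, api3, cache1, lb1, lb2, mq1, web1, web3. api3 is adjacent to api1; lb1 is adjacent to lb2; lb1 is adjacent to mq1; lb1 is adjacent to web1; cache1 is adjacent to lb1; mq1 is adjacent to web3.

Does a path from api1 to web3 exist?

No

Explore from api1.
Distance 1: reach api3.
The search is exhausted without reaching web3; it lies in a different component.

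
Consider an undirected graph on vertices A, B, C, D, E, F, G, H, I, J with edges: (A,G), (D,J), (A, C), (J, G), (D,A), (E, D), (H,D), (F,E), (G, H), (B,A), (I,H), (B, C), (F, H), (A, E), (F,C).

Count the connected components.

From A: component {A, B, C, D, E, F, G, H, I, J}.
That's 1 component.

1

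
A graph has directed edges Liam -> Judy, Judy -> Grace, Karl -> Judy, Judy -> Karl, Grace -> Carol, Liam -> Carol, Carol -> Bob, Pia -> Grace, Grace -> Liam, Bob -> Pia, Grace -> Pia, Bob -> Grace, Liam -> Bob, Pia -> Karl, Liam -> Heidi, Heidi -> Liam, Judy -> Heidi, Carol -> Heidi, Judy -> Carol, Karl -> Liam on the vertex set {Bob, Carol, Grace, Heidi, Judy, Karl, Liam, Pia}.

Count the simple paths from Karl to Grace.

16

Karl→Judy→Carol→Bob→Grace
Karl→Judy→Carol→Bob→Pia→Grace
Karl→Judy→Carol→Heidi→Liam→Bob→Grace
Karl→Judy→Carol→Heidi→Liam→Bob→Pia→Grace
Karl→Judy→Grace
Karl→Judy→Heidi→Liam→Bob→Grace
Karl→Judy→Heidi→Liam→Bob→Pia→Grace
Karl→Judy→Heidi→Liam→Carol→Bob→Grace
... and 8 more.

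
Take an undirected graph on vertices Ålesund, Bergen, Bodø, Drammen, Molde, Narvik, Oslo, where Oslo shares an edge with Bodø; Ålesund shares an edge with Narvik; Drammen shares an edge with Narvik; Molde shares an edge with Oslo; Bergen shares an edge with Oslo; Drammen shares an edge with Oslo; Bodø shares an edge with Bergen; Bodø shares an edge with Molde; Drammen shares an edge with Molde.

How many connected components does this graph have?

1

From Ålesund: component {Ålesund, Bergen, Bodø, Drammen, Molde, Narvik, Oslo}.
That's 1 component.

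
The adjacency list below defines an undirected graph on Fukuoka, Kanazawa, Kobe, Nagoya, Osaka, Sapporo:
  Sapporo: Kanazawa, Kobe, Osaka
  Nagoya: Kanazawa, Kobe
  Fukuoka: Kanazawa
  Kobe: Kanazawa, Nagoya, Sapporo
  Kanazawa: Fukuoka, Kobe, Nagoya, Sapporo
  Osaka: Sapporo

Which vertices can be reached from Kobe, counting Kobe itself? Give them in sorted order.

Fukuoka, Kanazawa, Kobe, Nagoya, Osaka, Sapporo

Start at Kobe.
Its neighbours: Kanazawa, Nagoya, Sapporo.
Then their neighbours: Fukuoka, Osaka.
Every vertex is now reached.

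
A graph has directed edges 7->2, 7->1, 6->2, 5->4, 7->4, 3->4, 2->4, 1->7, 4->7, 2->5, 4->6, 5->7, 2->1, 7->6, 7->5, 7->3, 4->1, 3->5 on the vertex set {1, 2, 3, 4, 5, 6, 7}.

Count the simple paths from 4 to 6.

3

4→1→7→6
4→6
4→7→6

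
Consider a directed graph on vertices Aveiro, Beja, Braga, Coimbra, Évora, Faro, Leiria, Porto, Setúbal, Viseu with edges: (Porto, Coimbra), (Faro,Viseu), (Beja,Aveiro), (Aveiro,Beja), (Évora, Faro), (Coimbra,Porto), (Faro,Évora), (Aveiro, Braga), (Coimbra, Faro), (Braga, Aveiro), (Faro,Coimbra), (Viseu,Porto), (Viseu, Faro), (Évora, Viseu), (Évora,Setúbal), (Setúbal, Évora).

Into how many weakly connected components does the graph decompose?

From Aveiro: component {Aveiro, Beja, Braga}.
From Coimbra: component {Coimbra, Évora, Faro, Porto, Setúbal, Viseu}.
From Leiria: component {Leiria}.
That's 3 components.

3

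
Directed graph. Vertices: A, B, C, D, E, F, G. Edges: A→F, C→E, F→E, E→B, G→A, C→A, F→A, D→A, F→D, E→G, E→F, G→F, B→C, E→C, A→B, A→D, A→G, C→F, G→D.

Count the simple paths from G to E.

9

G→A→B→C→E
G→A→B→C→F→E
G→A→F→E
G→D→A→B→C→E
G→D→A→B→C→F→E
G→D→A→F→E
G→F→A→B→C→E
G→F→D→A→B→C→E
G→F→E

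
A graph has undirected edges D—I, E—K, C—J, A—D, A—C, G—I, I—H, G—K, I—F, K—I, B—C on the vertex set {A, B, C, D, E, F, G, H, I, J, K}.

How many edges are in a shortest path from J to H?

Distance 0: J.
Distance 1: C.
Distance 2: A, B.
Distance 3: D.
Distance 4: I.
Distance 5: F, G, H, K — contains H.

5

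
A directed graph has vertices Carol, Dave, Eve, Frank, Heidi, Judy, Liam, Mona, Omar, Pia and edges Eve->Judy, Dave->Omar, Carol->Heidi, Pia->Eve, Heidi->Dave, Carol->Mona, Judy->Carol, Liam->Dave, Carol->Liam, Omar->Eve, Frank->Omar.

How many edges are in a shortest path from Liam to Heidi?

Distance 0: Liam.
Distance 1: Dave.
Distance 2: Omar.
Distance 3: Eve.
Distance 4: Judy.
Distance 5: Carol.
Distance 6: Heidi, Mona — contains Heidi.

6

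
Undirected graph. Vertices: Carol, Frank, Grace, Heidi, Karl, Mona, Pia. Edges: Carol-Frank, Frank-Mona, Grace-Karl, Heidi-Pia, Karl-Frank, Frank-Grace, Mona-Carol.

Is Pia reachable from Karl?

Explore from Karl.
Distance 1: reach Frank, Grace.
Distance 2: reach Carol, Mona.
The search is exhausted without reaching Pia; it lies in a different component.

No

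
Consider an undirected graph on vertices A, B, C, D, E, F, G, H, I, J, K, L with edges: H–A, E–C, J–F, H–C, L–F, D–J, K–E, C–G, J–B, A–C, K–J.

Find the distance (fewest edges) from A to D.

5

Distance 0: A.
Distance 1: C, H.
Distance 2: E, G.
Distance 3: K.
Distance 4: J.
Distance 5: B, D, F — contains D.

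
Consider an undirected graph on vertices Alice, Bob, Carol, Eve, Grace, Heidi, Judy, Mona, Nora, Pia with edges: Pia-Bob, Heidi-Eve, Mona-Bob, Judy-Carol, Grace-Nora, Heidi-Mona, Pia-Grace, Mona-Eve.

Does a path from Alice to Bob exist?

Alice has no edges, so nothing is reachable from it.

No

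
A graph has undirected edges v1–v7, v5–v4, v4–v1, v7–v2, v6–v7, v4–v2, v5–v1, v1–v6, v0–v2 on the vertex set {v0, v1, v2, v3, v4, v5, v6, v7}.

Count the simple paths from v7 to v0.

v7–v1–v4–v2–v0
v7–v1–v5–v4–v2–v0
v7–v2–v0
v7–v6–v1–v4–v2–v0
v7–v6–v1–v5–v4–v2–v0

5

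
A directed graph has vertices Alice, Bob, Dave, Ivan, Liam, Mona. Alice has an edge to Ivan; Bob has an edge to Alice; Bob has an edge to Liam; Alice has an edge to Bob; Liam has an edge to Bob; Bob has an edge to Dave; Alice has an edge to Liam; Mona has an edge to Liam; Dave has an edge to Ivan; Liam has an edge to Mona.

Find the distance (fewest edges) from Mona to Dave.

3

Distance 0: Mona.
Distance 1: Liam.
Distance 2: Bob.
Distance 3: Alice, Dave — contains Dave.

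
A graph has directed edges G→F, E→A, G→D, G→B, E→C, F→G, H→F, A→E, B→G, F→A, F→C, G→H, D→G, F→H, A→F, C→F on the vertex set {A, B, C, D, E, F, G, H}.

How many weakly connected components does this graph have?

1

From A: component {A, B, C, D, E, F, G, H}.
That's 1 component.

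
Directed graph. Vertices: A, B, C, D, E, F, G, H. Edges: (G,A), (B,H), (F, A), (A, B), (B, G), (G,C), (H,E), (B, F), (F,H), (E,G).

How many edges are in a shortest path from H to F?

5

Distance 0: H.
Distance 1: E.
Distance 2: G.
Distance 3: A, C.
Distance 4: B.
Distance 5: F — contains F.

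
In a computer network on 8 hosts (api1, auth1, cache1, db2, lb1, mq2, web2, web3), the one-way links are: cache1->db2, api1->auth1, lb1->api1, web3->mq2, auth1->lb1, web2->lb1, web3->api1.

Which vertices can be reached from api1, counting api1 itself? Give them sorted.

Start at api1.
Its neighbours: auth1.
Then their neighbours: lb1.
Nothing further is reachable.

api1, auth1, lb1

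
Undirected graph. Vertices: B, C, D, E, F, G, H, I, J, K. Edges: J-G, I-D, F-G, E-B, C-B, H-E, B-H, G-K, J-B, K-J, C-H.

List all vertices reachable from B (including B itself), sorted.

Start at B.
Its neighbours: C, E, H, J.
Then their neighbours: G, K.
Then next layer: F.
Nothing further is reachable.

B, C, E, F, G, H, J, K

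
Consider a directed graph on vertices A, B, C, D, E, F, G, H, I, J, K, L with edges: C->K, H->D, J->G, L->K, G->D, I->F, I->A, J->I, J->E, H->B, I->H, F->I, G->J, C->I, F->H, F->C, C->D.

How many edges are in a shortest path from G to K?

5

Distance 0: G.
Distance 1: D, J.
Distance 2: E, I.
Distance 3: A, F, H.
Distance 4: B, C.
Distance 5: K — contains K.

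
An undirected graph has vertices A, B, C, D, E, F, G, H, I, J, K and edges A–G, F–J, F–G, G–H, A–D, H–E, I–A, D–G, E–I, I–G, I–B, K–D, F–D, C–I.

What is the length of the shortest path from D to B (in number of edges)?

Distance 0: D.
Distance 1: A, F, G, K.
Distance 2: H, I, J.
Distance 3: B, C, E — contains B.

3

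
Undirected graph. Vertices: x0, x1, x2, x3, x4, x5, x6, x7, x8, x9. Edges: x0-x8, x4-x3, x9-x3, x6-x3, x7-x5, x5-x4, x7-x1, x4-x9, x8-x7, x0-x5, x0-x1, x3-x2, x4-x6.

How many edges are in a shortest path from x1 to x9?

Distance 0: x1.
Distance 1: x0, x7.
Distance 2: x5, x8.
Distance 3: x4.
Distance 4: x3, x6, x9 — contains x9.

4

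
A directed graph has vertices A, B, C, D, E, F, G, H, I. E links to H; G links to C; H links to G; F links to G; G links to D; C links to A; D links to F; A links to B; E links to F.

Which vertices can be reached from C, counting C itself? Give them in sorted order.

Start at C.
Its neighbours: A.
Then their neighbours: B.
Nothing further is reachable.

A, B, C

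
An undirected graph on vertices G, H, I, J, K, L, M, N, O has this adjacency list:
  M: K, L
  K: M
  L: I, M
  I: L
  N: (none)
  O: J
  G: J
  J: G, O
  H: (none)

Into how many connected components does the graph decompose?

4

From G: component {G, J, O}.
From H: component {H}.
From I: component {I, K, L, M}.
From N: component {N}.
That's 4 components.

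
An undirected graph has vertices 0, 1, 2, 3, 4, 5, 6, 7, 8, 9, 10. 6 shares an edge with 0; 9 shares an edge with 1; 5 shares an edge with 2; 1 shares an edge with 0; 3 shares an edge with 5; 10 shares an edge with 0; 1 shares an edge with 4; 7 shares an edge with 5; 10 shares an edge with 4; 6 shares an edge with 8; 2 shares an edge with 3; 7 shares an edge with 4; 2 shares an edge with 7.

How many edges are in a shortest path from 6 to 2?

5

Distance 0: 6.
Distance 1: 0, 8.
Distance 2: 1, 10.
Distance 3: 4, 9.
Distance 4: 7.
Distance 5: 2, 5 — contains 2.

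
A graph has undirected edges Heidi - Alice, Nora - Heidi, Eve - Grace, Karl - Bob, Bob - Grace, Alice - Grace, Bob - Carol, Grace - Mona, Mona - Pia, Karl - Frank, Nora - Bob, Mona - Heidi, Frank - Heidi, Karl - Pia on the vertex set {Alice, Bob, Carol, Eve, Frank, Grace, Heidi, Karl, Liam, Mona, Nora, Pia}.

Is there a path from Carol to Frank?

Explore from Carol.
Distance 1: reach Bob.
Distance 2: reach Grace, Karl, Nora.
Distance 3: reach Alice, Eve, Frank, Heidi, Mona, Pia.
Found Frank.

Yes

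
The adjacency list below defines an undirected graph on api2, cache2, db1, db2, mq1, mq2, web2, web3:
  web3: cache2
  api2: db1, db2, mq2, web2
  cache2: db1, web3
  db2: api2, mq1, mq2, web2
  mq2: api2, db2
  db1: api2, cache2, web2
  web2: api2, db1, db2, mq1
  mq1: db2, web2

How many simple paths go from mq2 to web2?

mq2–api2–db1–web2
mq2–api2–db2–mq1–web2
mq2–api2–db2–web2
mq2–api2–web2
mq2–db2–api2–db1–web2
mq2–db2–api2–web2
mq2–db2–mq1–web2
mq2–db2–web2

8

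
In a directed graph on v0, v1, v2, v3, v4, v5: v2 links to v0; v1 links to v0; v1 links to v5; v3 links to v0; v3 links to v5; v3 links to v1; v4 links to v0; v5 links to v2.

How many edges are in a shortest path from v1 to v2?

2

Distance 0: v1.
Distance 1: v0, v5.
Distance 2: v2 — contains v2.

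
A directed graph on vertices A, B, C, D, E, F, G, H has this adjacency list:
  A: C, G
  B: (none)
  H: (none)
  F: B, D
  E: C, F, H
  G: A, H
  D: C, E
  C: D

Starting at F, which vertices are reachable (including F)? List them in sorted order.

Start at F.
Its neighbours: B, D.
Then their neighbours: C, E.
Then next layer: H.
Nothing further is reachable.

B, C, D, E, F, H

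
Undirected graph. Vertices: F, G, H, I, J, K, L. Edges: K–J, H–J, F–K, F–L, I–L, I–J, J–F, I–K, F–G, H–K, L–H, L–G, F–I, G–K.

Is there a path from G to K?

Yes

Explore from G.
Distance 1: reach F, K, L.
Found K.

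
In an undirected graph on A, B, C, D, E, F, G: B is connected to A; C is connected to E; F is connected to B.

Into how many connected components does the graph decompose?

From A: component {A, B, F}.
From C: component {C, E}.
From D: component {D}.
From G: component {G}.
That's 4 components.

4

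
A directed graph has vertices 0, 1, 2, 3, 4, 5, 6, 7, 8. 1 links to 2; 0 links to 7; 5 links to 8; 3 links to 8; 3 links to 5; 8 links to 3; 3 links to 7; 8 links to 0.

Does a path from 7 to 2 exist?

7 has no outgoing edges, so nothing is reachable from it.

No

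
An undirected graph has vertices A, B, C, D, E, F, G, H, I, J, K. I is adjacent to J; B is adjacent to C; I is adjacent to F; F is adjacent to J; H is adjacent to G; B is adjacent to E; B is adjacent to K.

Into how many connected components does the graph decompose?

5

From A: component {A}.
From B: component {B, C, E, K}.
From D: component {D}.
From F: component {F, I, J}.
From G: component {G, H}.
That's 5 components.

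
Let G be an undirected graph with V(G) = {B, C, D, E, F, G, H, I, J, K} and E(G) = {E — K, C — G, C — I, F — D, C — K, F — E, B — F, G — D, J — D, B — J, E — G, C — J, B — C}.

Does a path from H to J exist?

H has no edges, so nothing is reachable from it.

No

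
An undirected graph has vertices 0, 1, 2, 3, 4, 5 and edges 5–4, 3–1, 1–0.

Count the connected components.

3

From 0: component {0, 1, 3}.
From 2: component {2}.
From 4: component {4, 5}.
That's 3 components.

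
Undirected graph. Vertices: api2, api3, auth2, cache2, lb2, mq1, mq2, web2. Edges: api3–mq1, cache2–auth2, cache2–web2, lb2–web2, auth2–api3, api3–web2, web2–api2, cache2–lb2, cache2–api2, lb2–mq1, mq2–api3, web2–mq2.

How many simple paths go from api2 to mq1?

api2–cache2–auth2–api3–mq1
api2–cache2–auth2–api3–mq2–web2–lb2–mq1
api2–cache2–auth2–api3–web2–lb2–mq1
api2–cache2–lb2–mq1
api2–cache2–lb2–web2–api3–mq1
api2–cache2–lb2–web2–mq2–api3–mq1
api2–cache2–web2–api3–mq1
api2–cache2–web2–lb2–mq1
... and 9 more.

17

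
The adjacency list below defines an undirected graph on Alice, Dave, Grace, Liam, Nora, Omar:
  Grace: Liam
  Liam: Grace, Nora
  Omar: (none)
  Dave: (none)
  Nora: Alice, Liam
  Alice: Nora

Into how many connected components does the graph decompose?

From Alice: component {Alice, Grace, Liam, Nora}.
From Dave: component {Dave}.
From Omar: component {Omar}.
That's 3 components.

3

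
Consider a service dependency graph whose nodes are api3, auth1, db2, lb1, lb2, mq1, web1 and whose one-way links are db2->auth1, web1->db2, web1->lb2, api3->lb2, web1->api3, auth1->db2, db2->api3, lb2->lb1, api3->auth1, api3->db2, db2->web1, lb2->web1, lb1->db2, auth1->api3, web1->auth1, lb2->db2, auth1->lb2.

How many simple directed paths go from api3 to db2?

api3→auth1→db2
api3→auth1→lb2→db2
api3→auth1→lb2→lb1→db2
api3→auth1→lb2→web1→db2
api3→db2
api3→lb2→db2
api3→lb2→lb1→db2
api3→lb2→web1→auth1→db2
api3→lb2→web1→db2

9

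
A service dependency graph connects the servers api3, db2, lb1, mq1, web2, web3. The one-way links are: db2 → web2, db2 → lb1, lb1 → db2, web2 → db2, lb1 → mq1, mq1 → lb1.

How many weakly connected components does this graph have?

3

From api3: component {api3}.
From db2: component {db2, lb1, mq1, web2}.
From web3: component {web3}.
That's 3 components.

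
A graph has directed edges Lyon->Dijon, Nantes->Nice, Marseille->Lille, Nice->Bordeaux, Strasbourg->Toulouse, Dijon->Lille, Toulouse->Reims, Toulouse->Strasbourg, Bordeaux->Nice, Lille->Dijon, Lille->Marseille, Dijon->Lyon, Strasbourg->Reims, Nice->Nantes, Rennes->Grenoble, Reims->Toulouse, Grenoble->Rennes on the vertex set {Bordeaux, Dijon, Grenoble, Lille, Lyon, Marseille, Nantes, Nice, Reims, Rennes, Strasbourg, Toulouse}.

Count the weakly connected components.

From Bordeaux: component {Bordeaux, Nantes, Nice}.
From Dijon: component {Dijon, Lille, Lyon, Marseille}.
From Grenoble: component {Grenoble, Rennes}.
From Reims: component {Reims, Strasbourg, Toulouse}.
That's 4 components.

4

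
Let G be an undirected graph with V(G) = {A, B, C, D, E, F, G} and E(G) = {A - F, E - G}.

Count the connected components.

From A: component {A, F}.
From B: component {B}.
From C: component {C}.
From D: component {D}.
From E: component {E, G}.
That's 5 components.

5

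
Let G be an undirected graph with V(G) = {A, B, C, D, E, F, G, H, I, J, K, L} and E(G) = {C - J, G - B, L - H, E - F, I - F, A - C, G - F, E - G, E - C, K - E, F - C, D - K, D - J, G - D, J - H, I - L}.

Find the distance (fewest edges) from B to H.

4

Distance 0: B.
Distance 1: G.
Distance 2: D, E, F.
Distance 3: C, I, J, K.
Distance 4: A, H, L — contains H.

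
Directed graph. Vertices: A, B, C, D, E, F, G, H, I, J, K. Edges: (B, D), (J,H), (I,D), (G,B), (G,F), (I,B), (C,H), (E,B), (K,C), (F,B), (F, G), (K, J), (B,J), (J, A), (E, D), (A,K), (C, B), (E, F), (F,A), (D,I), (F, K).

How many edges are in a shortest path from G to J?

2

Distance 0: G.
Distance 1: B, F.
Distance 2: A, D, J, K — contains J.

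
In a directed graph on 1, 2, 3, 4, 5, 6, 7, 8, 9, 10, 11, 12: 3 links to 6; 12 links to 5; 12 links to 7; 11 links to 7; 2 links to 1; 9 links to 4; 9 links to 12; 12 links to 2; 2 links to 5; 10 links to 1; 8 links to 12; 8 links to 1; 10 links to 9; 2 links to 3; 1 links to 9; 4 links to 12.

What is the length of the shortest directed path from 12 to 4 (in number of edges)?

4

Distance 0: 12.
Distance 1: 2, 5, 7.
Distance 2: 1, 3.
Distance 3: 6, 9.
Distance 4: 4 — contains 4.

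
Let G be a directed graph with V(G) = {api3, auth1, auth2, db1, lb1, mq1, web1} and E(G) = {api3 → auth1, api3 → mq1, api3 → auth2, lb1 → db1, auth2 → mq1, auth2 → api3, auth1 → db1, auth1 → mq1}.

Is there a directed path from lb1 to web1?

Explore from lb1.
Distance 1: reach db1.
The search from lb1 is exhausted; no directed path reaches web1.

No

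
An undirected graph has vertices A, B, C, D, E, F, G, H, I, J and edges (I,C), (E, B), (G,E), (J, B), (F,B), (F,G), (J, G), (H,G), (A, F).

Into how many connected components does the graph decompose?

3

From A: component {A, B, E, F, G, H, J}.
From C: component {C, I}.
From D: component {D}.
That's 3 components.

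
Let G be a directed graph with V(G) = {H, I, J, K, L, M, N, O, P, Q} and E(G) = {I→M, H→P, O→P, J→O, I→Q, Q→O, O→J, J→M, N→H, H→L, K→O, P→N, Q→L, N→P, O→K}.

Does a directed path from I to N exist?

Explore from I.
Distance 1: reach M, Q.
Distance 2: reach L, O.
Distance 3: reach J, K, P.
Distance 4: reach N.
Found N.

Yes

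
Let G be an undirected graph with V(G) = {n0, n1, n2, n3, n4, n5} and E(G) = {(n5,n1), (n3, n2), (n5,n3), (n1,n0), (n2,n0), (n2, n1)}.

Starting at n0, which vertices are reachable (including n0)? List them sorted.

Start at n0.
Its neighbours: n1, n2.
Then their neighbours: n3, n5.
Nothing further is reachable.

n0, n1, n2, n3, n5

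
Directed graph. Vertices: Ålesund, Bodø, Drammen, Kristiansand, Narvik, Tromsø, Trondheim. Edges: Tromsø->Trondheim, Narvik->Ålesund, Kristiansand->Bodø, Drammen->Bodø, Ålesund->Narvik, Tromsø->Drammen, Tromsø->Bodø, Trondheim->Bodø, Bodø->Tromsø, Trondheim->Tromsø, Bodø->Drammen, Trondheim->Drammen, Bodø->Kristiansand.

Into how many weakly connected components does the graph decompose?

2

From Ålesund: component {Ålesund, Narvik}.
From Bodø: component {Bodø, Drammen, Kristiansand, Tromsø, Trondheim}.
That's 2 components.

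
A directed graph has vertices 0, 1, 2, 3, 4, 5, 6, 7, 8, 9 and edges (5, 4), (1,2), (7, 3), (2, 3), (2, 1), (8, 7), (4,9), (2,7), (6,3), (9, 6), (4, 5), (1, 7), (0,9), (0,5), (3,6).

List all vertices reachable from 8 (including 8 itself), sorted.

Start at 8.
Its neighbours: 7.
Then their neighbours: 3.
Then next layer: 6.
Nothing further is reachable.

3, 6, 7, 8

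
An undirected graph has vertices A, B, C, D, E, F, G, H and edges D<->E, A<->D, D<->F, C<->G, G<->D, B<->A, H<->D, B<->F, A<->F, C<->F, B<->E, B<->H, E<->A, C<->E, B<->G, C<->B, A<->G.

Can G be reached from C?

Explore from C.
Distance 1: reach B, E, F, G.
Found G.

Yes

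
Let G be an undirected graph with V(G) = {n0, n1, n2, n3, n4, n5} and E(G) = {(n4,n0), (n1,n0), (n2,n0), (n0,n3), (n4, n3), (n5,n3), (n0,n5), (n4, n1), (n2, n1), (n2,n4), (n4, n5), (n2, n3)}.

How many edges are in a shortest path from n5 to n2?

2

Distance 0: n5.
Distance 1: n0, n3, n4.
Distance 2: n1, n2 — contains n2.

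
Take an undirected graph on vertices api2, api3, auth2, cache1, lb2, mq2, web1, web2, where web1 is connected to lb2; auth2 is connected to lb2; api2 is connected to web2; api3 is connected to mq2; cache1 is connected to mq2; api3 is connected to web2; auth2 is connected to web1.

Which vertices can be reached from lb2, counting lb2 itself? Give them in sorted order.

auth2, lb2, web1

Start at lb2.
Its neighbours: auth2, web1.
Nothing further is reachable.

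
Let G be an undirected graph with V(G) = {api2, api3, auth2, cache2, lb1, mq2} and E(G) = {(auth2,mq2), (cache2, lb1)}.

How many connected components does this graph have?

4

From api2: component {api2}.
From api3: component {api3}.
From auth2: component {auth2, mq2}.
From cache2: component {cache2, lb1}.
That's 4 components.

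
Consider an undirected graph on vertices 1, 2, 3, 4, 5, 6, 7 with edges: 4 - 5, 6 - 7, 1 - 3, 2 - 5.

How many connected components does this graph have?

3

From 1: component {1, 3}.
From 2: component {2, 4, 5}.
From 6: component {6, 7}.
That's 3 components.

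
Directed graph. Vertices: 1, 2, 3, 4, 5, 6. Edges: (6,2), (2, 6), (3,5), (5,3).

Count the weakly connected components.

4

From 1: component {1}.
From 2: component {2, 6}.
From 3: component {3, 5}.
From 4: component {4}.
That's 4 components.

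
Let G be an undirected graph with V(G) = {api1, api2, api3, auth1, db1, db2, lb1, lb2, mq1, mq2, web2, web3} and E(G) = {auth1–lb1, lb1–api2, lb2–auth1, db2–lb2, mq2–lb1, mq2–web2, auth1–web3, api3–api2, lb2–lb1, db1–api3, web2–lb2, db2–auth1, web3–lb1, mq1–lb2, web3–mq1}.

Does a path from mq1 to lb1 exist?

Explore from mq1.
Distance 1: reach lb2, web3.
Distance 2: reach auth1, db2, lb1, web2.
Found lb1.

Yes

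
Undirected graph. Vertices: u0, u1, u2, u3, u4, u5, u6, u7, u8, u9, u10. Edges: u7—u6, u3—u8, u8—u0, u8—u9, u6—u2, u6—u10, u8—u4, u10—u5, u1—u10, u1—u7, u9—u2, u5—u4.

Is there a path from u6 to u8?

Explore from u6.
Distance 1: reach u2, u7, u10.
Distance 2: reach u1, u5, u9.
Distance 3: reach u4, u8.
Found u8.

Yes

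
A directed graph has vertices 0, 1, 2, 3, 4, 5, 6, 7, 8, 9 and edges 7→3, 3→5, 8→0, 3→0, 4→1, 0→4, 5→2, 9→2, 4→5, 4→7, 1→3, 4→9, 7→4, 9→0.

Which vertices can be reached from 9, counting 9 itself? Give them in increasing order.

Start at 9.
Its neighbours: 0, 2.
Then their neighbours: 4.
Then next layer: 1, 5, 7.
Then next layer: 3.
Nothing further is reachable.

0, 1, 2, 3, 4, 5, 7, 9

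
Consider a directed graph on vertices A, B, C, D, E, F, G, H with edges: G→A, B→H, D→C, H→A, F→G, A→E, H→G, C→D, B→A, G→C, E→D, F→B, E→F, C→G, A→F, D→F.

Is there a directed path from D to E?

Yes

Explore from D.
Distance 1: reach C, F.
Distance 2: reach B, G.
Distance 3: reach A, H.
Distance 4: reach E.
Found E.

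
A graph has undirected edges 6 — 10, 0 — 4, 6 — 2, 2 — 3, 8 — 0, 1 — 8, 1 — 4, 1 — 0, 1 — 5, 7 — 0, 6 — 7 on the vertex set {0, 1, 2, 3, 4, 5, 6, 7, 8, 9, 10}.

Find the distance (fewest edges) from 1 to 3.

5

Distance 0: 1.
Distance 1: 0, 4, 5, 8.
Distance 2: 7.
Distance 3: 6.
Distance 4: 2, 10.
Distance 5: 3 — contains 3.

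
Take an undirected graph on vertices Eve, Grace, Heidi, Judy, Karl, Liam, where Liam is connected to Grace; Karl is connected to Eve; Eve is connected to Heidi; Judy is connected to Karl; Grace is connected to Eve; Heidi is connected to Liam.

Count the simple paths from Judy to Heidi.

Judy–Karl–Eve–Grace–Liam–Heidi
Judy–Karl–Eve–Heidi

2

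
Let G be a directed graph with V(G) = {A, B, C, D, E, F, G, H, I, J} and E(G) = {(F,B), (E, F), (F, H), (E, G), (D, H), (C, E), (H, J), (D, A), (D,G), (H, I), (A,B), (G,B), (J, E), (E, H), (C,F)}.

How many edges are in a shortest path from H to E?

2

Distance 0: H.
Distance 1: I, J.
Distance 2: E — contains E.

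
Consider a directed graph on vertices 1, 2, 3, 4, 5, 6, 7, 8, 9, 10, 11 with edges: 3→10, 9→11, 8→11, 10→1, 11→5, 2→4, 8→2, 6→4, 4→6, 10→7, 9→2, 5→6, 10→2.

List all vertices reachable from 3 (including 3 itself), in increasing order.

Start at 3.
Its neighbours: 10.
Then their neighbours: 1, 2, 7.
Then next layer: 4.
Then next layer: 6.
Nothing further is reachable.

1, 2, 3, 4, 6, 7, 10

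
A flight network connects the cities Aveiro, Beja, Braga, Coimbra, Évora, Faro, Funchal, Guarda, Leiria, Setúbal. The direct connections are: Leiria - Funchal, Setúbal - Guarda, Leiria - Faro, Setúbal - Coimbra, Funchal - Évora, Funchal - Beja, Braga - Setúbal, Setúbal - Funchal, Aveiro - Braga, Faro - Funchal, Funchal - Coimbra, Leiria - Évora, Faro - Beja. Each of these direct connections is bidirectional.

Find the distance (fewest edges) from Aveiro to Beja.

Distance 0: Aveiro.
Distance 1: Braga.
Distance 2: Setúbal.
Distance 3: Coimbra, Funchal, Guarda.
Distance 4: Beja, Évora, Faro, Leiria — contains Beja.

4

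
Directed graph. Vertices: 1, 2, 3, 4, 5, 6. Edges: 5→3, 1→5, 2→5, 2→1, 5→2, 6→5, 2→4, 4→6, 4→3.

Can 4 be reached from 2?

Yes

Explore from 2.
Distance 1: reach 1, 4, 5.
Found 4.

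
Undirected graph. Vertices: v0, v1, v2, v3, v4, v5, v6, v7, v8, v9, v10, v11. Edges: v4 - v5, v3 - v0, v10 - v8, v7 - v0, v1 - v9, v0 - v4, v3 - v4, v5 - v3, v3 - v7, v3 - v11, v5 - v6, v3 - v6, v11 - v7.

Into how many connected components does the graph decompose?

From v0: component {v0, v3, v4, v5, v6, v7, v11}.
From v1: component {v1, v9}.
From v2: component {v2}.
From v8: component {v8, v10}.
That's 4 components.

4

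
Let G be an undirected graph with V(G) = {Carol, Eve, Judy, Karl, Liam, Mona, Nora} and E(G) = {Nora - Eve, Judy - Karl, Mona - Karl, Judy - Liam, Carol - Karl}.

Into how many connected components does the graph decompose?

2

From Carol: component {Carol, Judy, Karl, Liam, Mona}.
From Eve: component {Eve, Nora}.
That's 2 components.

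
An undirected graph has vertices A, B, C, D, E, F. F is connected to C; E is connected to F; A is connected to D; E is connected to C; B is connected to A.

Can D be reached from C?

No

Explore from C.
Distance 1: reach E, F.
The search is exhausted without reaching D; it lies in a different component.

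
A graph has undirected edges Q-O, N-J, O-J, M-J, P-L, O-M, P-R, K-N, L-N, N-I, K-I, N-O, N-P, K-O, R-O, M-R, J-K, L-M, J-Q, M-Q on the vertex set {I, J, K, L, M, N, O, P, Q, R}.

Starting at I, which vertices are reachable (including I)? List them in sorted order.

Start at I.
Its neighbours: K, N.
Then their neighbours: J, L, O, P.
Then next layer: M, Q, R.
Every vertex is now reached.

I, J, K, L, M, N, O, P, Q, R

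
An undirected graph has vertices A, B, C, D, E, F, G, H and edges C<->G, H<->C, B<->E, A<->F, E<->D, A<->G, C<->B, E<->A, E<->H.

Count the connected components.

From A: component {A, B, C, D, E, F, G, H}.
That's 1 component.

1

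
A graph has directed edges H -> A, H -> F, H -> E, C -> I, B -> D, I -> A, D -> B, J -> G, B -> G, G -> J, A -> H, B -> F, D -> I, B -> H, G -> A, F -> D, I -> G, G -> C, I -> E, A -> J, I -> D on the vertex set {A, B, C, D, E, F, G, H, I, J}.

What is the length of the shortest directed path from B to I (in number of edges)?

2

Distance 0: B.
Distance 1: D, F, G, H.
Distance 2: A, C, E, I, J — contains I.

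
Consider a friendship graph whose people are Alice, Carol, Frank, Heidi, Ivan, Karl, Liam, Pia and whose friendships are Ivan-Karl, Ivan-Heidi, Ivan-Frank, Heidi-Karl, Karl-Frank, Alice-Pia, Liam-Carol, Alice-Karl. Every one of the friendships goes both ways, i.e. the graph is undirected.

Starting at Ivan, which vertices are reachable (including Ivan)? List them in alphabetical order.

Alice, Frank, Heidi, Ivan, Karl, Pia

Start at Ivan.
Its neighbours: Frank, Heidi, Karl.
Then their neighbours: Alice.
Then next layer: Pia.
Nothing further is reachable.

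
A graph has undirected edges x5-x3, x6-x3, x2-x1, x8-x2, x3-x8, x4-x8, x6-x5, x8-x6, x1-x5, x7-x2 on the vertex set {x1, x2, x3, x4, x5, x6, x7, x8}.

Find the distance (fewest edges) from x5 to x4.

Distance 0: x5.
Distance 1: x1, x3, x6.
Distance 2: x2, x8.
Distance 3: x4, x7 — contains x4.

3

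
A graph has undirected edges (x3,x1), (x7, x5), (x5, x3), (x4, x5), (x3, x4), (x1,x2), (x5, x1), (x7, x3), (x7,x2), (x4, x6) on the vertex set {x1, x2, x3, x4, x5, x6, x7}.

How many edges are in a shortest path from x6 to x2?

4

Distance 0: x6.
Distance 1: x4.
Distance 2: x3, x5.
Distance 3: x1, x7.
Distance 4: x2 — contains x2.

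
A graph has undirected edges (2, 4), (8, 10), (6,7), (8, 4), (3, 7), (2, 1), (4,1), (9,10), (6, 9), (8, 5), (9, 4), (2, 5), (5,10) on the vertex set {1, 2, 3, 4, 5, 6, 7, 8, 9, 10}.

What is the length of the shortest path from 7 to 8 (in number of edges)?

4

Distance 0: 7.
Distance 1: 3, 6.
Distance 2: 9.
Distance 3: 4, 10.
Distance 4: 1, 2, 5, 8 — contains 8.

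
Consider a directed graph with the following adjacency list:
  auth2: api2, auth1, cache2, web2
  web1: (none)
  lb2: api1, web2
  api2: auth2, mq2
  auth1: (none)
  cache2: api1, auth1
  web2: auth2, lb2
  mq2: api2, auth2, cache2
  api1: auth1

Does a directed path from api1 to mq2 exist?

Explore from api1.
Distance 1: reach auth1.
The search from api1 is exhausted; no directed path reaches mq2.

No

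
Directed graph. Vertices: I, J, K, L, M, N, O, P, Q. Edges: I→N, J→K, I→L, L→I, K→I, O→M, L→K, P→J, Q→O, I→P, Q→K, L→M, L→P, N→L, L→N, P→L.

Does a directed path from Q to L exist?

Explore from Q.
Distance 1: reach K, O.
Distance 2: reach I, M.
Distance 3: reach L, N, P.
Found L.

Yes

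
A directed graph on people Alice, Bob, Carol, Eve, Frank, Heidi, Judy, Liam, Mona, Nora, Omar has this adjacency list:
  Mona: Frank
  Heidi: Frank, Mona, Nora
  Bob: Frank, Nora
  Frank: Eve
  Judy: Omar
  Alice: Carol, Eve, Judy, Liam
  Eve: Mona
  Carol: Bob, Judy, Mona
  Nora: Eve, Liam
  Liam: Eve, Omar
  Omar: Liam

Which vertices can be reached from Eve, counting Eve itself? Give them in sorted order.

Eve, Frank, Mona

Start at Eve.
Its neighbours: Mona.
Then their neighbours: Frank.
Nothing further is reachable.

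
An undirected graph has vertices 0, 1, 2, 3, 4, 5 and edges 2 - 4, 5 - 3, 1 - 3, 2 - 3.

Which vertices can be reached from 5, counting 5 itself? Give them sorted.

Start at 5.
Its neighbours: 3.
Then their neighbours: 1, 2.
Then next layer: 4.
Nothing further is reachable.

1, 2, 3, 4, 5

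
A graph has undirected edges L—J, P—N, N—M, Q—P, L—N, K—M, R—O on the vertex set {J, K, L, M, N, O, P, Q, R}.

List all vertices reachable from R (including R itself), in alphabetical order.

O, R

Start at R.
Its neighbours: O.
Nothing further is reachable.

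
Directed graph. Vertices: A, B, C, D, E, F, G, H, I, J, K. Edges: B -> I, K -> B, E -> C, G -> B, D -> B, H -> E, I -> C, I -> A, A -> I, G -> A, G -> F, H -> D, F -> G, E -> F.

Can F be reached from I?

No

Explore from I.
Distance 1: reach A, C.
The search from I is exhausted; no directed path reaches F.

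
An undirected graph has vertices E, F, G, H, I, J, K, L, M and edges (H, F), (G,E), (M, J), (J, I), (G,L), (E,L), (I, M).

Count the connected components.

4

From E: component {E, G, L}.
From F: component {F, H}.
From I: component {I, J, M}.
From K: component {K}.
That's 4 components.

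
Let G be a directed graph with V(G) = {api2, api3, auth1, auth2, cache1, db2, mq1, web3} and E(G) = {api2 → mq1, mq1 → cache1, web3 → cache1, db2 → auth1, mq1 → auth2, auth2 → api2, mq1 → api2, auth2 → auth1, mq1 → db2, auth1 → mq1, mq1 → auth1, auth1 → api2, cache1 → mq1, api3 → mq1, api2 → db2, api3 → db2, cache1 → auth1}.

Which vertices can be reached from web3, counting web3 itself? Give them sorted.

Start at web3.
Its neighbours: cache1.
Then their neighbours: auth1, mq1.
Then next layer: api2, auth2, db2.
Nothing further is reachable.

api2, auth1, auth2, cache1, db2, mq1, web3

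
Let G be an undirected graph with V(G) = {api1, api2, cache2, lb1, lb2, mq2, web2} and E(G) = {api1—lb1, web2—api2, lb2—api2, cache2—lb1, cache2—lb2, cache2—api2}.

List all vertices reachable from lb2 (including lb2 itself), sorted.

api1, api2, cache2, lb1, lb2, web2

Start at lb2.
Its neighbours: api2, cache2.
Then their neighbours: lb1, web2.
Then next layer: api1.
Nothing further is reachable.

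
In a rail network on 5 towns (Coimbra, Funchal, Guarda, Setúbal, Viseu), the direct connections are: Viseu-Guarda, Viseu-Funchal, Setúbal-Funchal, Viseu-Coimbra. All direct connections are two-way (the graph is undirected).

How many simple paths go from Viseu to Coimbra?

Viseu–Coimbra

1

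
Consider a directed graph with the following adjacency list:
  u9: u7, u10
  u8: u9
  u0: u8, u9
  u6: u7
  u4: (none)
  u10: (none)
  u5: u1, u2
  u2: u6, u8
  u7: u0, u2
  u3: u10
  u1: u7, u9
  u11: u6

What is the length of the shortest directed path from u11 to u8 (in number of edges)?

Distance 0: u11.
Distance 1: u6.
Distance 2: u7.
Distance 3: u0, u2.
Distance 4: u8, u9 — contains u8.

4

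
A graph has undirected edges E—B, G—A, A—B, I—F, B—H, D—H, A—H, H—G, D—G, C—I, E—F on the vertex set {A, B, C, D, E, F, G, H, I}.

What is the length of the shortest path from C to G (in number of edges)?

Distance 0: C.
Distance 1: I.
Distance 2: F.
Distance 3: E.
Distance 4: B.
Distance 5: A, H.
Distance 6: D, G — contains G.

6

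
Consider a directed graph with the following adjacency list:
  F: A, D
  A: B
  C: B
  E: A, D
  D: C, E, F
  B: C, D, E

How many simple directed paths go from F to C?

5

F→A→B→C
F→A→B→D→C
F→A→B→E→D→C
F→D→C
F→D→E→A→B→C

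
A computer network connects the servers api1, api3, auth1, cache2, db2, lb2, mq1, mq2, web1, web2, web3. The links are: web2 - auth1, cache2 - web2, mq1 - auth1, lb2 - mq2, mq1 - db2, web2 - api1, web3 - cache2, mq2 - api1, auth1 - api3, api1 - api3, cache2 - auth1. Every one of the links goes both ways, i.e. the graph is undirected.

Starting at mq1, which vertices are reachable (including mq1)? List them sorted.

Start at mq1.
Its neighbours: auth1, db2.
Then their neighbours: api3, cache2, web2.
Then next layer: api1, web3.
Then next layer: mq2.
Then next layer: lb2.
Nothing further is reachable.

api1, api3, auth1, cache2, db2, lb2, mq1, mq2, web2, web3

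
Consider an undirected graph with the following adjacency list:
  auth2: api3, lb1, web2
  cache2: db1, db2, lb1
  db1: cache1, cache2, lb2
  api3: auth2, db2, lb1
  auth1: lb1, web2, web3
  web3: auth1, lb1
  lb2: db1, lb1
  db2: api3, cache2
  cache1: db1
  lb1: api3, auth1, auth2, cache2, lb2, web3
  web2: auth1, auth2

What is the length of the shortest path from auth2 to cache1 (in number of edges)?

4

Distance 0: auth2.
Distance 1: api3, lb1, web2.
Distance 2: auth1, cache2, db2, lb2, web3.
Distance 3: db1.
Distance 4: cache1 — contains cache1.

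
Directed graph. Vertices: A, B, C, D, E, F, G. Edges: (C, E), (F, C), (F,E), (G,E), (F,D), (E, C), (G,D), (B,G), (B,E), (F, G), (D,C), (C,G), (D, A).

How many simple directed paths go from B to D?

2

B→E→C→G→D
B→G→D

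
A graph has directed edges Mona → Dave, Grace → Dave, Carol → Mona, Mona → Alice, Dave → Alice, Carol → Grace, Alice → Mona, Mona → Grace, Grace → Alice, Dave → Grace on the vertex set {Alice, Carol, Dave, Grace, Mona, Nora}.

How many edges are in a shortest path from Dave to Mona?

2

Distance 0: Dave.
Distance 1: Alice, Grace.
Distance 2: Mona — contains Mona.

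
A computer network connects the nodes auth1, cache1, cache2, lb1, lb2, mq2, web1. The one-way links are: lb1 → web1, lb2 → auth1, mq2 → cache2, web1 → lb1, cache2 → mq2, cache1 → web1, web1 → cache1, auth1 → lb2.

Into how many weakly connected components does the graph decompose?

3

From auth1: component {auth1, lb2}.
From cache1: component {cache1, lb1, web1}.
From cache2: component {cache2, mq2}.
That's 3 components.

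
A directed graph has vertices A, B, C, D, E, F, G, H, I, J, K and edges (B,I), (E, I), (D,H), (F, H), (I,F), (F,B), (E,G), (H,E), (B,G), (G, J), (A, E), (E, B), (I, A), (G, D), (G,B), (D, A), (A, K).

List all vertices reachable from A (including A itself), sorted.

A, B, D, E, F, G, H, I, J, K

Start at A.
Its neighbours: E, K.
Then their neighbours: B, G, I.
Then next layer: D, F, J.
Then next layer: H.
Nothing further is reachable.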